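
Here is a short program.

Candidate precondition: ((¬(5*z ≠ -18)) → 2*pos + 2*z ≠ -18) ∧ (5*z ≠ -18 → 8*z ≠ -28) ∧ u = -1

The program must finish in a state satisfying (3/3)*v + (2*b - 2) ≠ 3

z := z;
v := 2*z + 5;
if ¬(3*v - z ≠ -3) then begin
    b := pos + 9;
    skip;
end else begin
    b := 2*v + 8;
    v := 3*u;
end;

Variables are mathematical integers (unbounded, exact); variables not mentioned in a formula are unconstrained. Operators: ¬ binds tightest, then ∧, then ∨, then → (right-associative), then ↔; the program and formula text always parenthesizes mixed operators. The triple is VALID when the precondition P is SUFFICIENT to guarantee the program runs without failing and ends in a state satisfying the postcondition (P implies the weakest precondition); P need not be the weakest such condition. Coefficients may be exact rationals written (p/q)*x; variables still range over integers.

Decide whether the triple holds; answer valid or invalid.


Working backward. After the program, the postcondition (3/3)*v + (2*b - 2) ≠ 3 must hold; in canonical form it is 2*b + v ≠ 5.
Then branch requires 2*pos + v ≠ -13; else branch requires 3*u + 4*v ≠ -11.
Before the if: ((¬(3*v ≠ z - 3)) → 2*pos + v ≠ -13) ∧ (3*v ≠ z - 3 → 3*u + 4*v ≠ -11)
Before v := 2*z + 5: ((¬(5*z ≠ -18)) → 2*pos + 2*z ≠ -18) ∧ (5*z ≠ -18 → 3*u + 8*z ≠ -31)
Before z := z: ((¬(5*z ≠ -18)) → 2*pos + 2*z ≠ -18) ∧ (5*z ≠ -18 → 3*u + 8*z ≠ -31)
The weakest precondition is ((¬(5*z ≠ -18)) → 2*pos + 2*z ≠ -18) ∧ (5*z ≠ -18 → 3*u + 8*z ≠ -31).
Check whether ((¬(5*z ≠ -18)) → 2*pos + 2*z ≠ -18) ∧ (5*z ≠ -18 → 8*z ≠ -28) ∧ u = -1 implies it.
Every state satisfying the precondition satisfies the weakest precondition: the implication holds.
Answer: valid


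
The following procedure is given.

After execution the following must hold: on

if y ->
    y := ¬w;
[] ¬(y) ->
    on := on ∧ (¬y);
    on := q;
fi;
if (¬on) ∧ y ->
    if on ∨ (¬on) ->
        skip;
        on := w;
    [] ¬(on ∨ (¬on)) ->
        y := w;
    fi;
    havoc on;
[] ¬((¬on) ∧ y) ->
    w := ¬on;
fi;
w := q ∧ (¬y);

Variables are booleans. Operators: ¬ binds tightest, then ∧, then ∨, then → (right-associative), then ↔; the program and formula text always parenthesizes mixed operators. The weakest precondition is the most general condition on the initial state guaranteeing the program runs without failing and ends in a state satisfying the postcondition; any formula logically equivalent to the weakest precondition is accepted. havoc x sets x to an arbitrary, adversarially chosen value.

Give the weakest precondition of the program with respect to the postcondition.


Working backward. After the program, on must hold.
Before w := q ∧ (¬y): on
Then branch requires false; else branch requires on.
Before the if: (¬((¬on) ∧ y)) ∧ ((¬((¬on) ∧ y)) → on)
Then branch requires (¬((¬on) ∧ (¬w))) ∧ ((¬((¬on) ∧ (¬w))) → on); else branch requires (¬((¬q) ∧ y)) ∧ ((¬((¬q) ∧ y)) → q).
Before the if: (y → ((¬((¬on) ∧ (¬w))) ∧ ((¬((¬on) ∧ (¬w))) → on))) ∧ ((¬y) → ((¬((¬q) ∧ y)) ∧ ((¬((¬q) ∧ y)) → q)))
Answer: WP = (y → ((¬((¬on) ∧ (¬w))) ∧ ((¬((¬on) ∧ (¬w))) → on))) ∧ ((¬y) → ((¬((¬q) ∧ y)) ∧ ((¬((¬q) ∧ y)) → q)))


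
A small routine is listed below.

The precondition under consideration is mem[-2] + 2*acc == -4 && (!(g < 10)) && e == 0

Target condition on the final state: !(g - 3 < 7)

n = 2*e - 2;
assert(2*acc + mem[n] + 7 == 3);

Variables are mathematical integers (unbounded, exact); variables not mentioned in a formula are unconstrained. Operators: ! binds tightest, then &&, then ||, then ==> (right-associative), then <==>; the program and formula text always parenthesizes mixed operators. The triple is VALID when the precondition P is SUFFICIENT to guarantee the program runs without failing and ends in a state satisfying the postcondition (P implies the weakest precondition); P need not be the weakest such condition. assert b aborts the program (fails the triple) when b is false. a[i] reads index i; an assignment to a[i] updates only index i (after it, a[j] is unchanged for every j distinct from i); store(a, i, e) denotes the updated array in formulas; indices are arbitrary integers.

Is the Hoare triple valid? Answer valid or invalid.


Working backward. After the program, the postcondition !(g - 3 < 7) must hold; in canonical form it is !(g < 10).
Before assert 2*acc + mem[n] + 7 == 3: mem[n] + 2*acc == -4 && (!(g < 10))
Before n := 2*e - 2: mem[2*e - 2] + 2*acc == -4 && (!(g < 10))
The weakest precondition is mem[2*e - 2] + 2*acc == -4 && (!(g < 10)).
Check whether mem[-2] + 2*acc == -4 && (!(g < 10)) && e == 0 implies it.
Every state satisfying the precondition satisfies the weakest precondition: the implication holds.
Answer: valid


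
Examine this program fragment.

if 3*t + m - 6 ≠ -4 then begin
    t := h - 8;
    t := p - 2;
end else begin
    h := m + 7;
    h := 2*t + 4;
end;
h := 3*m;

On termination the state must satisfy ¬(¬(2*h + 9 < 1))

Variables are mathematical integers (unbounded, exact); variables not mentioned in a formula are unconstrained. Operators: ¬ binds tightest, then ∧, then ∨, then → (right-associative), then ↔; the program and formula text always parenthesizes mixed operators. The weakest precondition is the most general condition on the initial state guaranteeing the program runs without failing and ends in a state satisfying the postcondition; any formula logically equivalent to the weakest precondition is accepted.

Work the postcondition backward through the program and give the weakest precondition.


Working backward. After the program, the postcondition ¬(¬(2*h + 9 < 1)) must hold; in canonical form it is 2*h < -8.
Before h := 3*m: 6*m < -8
Then branch requires 6*m < -8; else branch requires 6*m < -8.
Before the if: (m + 3*t ≠ 2 → 6*m < -8) ∧ ((¬(m + 3*t ≠ 2)) → 6*m < -8)
Answer: WP = (m + 3*t ≠ 2 → 6*m < -8) ∧ ((¬(m + 3*t ≠ 2)) → 6*m < -8)


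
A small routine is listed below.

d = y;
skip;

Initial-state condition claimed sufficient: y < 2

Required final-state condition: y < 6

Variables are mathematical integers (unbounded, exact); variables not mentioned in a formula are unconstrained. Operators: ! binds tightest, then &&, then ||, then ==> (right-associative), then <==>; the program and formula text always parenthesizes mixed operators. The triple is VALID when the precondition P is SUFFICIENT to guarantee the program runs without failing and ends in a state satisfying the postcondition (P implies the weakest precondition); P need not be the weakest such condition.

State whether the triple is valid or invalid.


Working backward. After the program, y < 6 must hold.
Before skip: y < 6
Before d := y: y < 6
The weakest precondition is y < 6.
Check whether y < 2 implies it.
Every state satisfying the precondition satisfies the weakest precondition: the implication holds.
Answer: valid


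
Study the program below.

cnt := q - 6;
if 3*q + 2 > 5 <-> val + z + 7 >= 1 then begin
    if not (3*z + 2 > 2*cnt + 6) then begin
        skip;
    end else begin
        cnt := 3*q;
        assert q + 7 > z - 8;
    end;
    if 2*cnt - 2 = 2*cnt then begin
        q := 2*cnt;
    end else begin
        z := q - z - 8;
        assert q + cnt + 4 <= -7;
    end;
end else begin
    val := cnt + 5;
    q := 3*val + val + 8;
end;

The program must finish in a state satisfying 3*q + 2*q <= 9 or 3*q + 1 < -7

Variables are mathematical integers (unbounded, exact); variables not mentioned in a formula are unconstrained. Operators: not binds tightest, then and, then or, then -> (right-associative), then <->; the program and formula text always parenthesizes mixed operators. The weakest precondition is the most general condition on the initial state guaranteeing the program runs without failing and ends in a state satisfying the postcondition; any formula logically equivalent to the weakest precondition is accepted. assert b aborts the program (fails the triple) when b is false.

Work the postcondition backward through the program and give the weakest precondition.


Working backward. After the program, the postcondition 3*q + 2*q <= 9 or 3*q + 1 < -7 must hold; in canonical form it is 5*q <= 9 or 3*q < -8.
Then branch requires ((not (3*z > 2*cnt + 4)) -> (cnt + q <= -11 and (5*q <= 9 or 3*q < -8))) and (3*z > 2*cnt + 4 -> (q > z - 15 and 4*q <= -11 and (5*q <= 9 or 3*q < -8))); else branch requires 20*cnt <= -131 or 12*cnt < -92.
Before the if: ((3*q > 3 <-> val + z >= -6) -> (((not (3*z > 2*cnt + 4)) -> (cnt + q <= -11 and (5*q <= 9 or 3*q < -8))) and (3*z > 2*cnt + 4 -> (q > z - 15 and 4*q <= -11 and (5*q <= 9 or 3*q < -8))))) and ((not (3*q > 3 <-> val + z >= -6)) -> (20*cnt <= -131 or 12*cnt < -92))
Before cnt := q - 6: ((3*q > 3 <-> val + z >= -6) -> (((not (3*z > 2*q - 8)) -> (2*q <= -5 and (5*q <= 9 or 3*q < -8))) and (3*z > 2*q - 8 -> (q > z - 15 and 4*q <= -11 and (5*q <= 9 or 3*q < -8))))) and ((not (3*q > 3 <-> val + z >= -6)) -> (20*q <= -11 or 12*q < -20))
Answer: WP = ((3*q > 3 <-> val + z >= -6) -> (((not (3*z > 2*q - 8)) -> (2*q <= -5 and (5*q <= 9 or 3*q < -8))) and (3*z > 2*q - 8 -> (q > z - 15 and 4*q <= -11 and (5*q <= 9 or 3*q < -8))))) and ((not (3*q > 3 <-> val + z >= -6)) -> (20*q <= -11 or 12*q < -20))


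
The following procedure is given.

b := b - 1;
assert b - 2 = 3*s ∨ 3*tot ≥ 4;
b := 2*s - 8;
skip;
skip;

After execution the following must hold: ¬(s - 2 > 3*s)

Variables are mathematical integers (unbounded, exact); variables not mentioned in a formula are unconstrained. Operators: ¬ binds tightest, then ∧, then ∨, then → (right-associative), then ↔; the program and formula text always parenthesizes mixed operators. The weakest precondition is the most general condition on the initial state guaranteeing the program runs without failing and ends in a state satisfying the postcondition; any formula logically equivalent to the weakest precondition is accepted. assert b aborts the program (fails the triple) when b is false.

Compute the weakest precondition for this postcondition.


Working backward. After the program, the postcondition ¬(s - 2 > 3*s) must hold; in canonical form it is ¬(2*s < -2).
Before skip: ¬(2*s < -2)
Before skip: ¬(2*s < -2)
Before b := 2*s - 8: ¬(2*s < -2)
Before assert b - 2 = 3*s ∨ 3*tot ≥ 4: (b = 3*s + 2 ∨ 3*tot ≥ 4) ∧ (¬(2*s < -2))
Before b := b - 1: (b = 3*s + 3 ∨ 3*tot ≥ 4) ∧ (¬(2*s < -2))
Answer: WP = (b = 3*s + 3 ∨ 3*tot ≥ 4) ∧ (¬(2*s < -2))


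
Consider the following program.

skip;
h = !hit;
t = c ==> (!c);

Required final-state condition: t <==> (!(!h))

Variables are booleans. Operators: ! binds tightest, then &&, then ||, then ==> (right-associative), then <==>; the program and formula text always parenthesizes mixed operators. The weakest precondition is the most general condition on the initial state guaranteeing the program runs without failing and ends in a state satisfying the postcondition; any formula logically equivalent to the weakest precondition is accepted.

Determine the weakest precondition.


Working backward. After the program, the postcondition t <==> (!(!h)) must hold; in canonical form it is t <==> h.
Before t := c ==> (!c): (c ==> (!c)) <==> h
Before h := !hit: (c ==> (!c)) <==> (!hit)
Before skip: (c ==> (!c)) <==> (!hit)
Answer: WP = (c ==> (!c)) <==> (!hit)


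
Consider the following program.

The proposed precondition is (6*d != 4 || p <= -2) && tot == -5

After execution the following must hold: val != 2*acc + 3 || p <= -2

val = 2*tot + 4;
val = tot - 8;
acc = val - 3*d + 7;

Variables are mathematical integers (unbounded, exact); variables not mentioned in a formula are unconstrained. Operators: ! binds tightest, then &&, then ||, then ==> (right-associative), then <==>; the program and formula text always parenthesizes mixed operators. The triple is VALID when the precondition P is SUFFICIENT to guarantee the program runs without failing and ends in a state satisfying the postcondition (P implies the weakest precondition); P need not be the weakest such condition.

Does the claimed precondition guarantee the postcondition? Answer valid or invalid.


Working backward. After the program, val != 2*acc + 3 || p <= -2 must hold.
Before acc := val - 3*d + 7: 6*d != val + 17 || p <= -2
Before val := tot - 8: 6*d != tot + 9 || p <= -2
Before val := 2*tot + 4: 6*d != tot + 9 || p <= -2
The weakest precondition is 6*d != tot + 9 || p <= -2.
Check whether (6*d != 4 || p <= -2) && tot == -5 implies it.
Every state satisfying the precondition satisfies the weakest precondition: the implication holds.
Answer: valid


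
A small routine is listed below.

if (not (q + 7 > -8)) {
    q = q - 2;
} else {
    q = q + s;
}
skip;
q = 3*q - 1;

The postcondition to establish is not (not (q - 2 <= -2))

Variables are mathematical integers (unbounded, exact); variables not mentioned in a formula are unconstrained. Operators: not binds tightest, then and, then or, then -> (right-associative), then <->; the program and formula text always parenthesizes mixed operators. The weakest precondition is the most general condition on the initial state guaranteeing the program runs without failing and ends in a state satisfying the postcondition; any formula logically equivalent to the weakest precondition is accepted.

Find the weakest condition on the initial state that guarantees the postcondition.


Working backward. After the program, the postcondition not (not (q - 2 <= -2)) must hold; in canonical form it is q <= 0.
Before q := 3*q - 1: 3*q <= 1
Before skip: 3*q <= 1
Then branch requires 3*q <= 7; else branch requires 3*q + 3*s <= 1.
Before the if: ((not (q > -15)) -> 3*q <= 7) and (q > -15 -> 3*q + 3*s <= 1)
Answer: WP = ((not (q > -15)) -> 3*q <= 7) and (q > -15 -> 3*q + 3*s <= 1)


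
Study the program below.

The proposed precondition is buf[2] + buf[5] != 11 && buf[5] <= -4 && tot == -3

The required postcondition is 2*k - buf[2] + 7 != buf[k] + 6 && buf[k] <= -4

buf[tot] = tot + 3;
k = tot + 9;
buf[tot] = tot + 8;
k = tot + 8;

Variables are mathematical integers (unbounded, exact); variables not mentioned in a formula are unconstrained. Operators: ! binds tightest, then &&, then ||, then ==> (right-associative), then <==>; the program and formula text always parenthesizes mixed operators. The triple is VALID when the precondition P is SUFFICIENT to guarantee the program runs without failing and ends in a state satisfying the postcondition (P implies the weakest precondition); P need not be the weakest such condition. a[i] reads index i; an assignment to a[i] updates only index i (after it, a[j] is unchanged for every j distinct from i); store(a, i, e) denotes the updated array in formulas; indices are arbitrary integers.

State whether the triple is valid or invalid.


Working backward. After the program, the postcondition 2*k - buf[2] + 7 != buf[k] + 6 && buf[k] <= -4 must hold; in canonical form it is 2*k != buf[2] + buf[k] - 1 && buf[k] <= -4.
Before k := tot + 8: 2*tot != buf[tot + 8] + buf[2] - 17 && buf[tot + 8] <= -4
Before buf[tot] := tot + 8: 2*tot != store(buf, tot, tot + 8)[tot + 8] + store(buf, tot, tot + 8)[2] - 17 && store(buf, tot, tot + 8)[tot + 8] <= -4
Before k := tot + 9: 2*tot != store(buf, tot, tot + 8)[tot + 8] + store(buf, tot, tot + 8)[2] - 17 && store(buf, tot, tot + 8)[tot + 8] <= -4
Before buf[tot] := tot + 3: 2*tot != store(store(buf, tot, tot + 3), tot, tot + 8)[tot + 8] + store(store(buf, tot, tot + 3), tot, tot + 8)[2] - 17 && store(store(buf, tot, tot + 3), tot, tot + 8)[tot + 8] <= -4
The weakest precondition is 2*tot != store(store(buf, tot, tot + 3), tot, tot + 8)[tot + 8] + store(store(buf, tot, tot + 3), tot, tot + 8)[2] - 17 && store(store(buf, tot, tot + 3), tot, tot + 8)[tot + 8] <= -4.
Check whether buf[2] + buf[5] != 11 && buf[5] <= -4 && tot == -3 implies it.
Every state satisfying the precondition satisfies the weakest precondition: the implication holds.
Answer: valid


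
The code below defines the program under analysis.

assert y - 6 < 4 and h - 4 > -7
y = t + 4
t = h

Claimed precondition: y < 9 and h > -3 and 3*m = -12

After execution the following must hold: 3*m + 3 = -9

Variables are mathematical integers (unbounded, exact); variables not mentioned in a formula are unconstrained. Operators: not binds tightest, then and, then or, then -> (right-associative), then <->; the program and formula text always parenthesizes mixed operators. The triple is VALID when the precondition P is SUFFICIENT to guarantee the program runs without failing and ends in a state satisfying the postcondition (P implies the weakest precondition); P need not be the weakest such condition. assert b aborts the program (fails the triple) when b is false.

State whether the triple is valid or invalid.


Working backward. After the program, the postcondition 3*m + 3 = -9 must hold; in canonical form it is 3*m = -12.
Before t := h: 3*m = -12
Before y := t + 4: 3*m = -12
Before assert y - 6 < 4 and h - 4 > -7: y < 10 and h > -3 and 3*m = -12
The weakest precondition is y < 10 and h > -3 and 3*m = -12.
Check whether y < 9 and h > -3 and 3*m = -12 implies it.
Every state satisfying the precondition satisfies the weakest precondition: the implication holds.
Answer: valid


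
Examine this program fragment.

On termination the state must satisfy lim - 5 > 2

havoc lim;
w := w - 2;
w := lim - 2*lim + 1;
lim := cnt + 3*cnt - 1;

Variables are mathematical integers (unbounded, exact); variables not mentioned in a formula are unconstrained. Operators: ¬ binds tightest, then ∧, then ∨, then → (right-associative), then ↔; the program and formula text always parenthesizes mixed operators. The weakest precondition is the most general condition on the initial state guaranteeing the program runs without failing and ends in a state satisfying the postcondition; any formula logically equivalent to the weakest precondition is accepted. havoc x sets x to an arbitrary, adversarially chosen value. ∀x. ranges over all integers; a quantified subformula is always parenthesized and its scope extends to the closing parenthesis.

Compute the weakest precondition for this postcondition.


Working backward. After the program, the postcondition lim - 5 > 2 must hold; in canonical form it is lim > 7.
Before lim := cnt + 3*cnt - 1: 4*cnt > 8
Before w := lim - 2*lim + 1: 4*cnt > 8
Before w := w - 2: 4*cnt > 8
Before havoc lim: 4*cnt > 8
Answer: WP = 4*cnt > 8


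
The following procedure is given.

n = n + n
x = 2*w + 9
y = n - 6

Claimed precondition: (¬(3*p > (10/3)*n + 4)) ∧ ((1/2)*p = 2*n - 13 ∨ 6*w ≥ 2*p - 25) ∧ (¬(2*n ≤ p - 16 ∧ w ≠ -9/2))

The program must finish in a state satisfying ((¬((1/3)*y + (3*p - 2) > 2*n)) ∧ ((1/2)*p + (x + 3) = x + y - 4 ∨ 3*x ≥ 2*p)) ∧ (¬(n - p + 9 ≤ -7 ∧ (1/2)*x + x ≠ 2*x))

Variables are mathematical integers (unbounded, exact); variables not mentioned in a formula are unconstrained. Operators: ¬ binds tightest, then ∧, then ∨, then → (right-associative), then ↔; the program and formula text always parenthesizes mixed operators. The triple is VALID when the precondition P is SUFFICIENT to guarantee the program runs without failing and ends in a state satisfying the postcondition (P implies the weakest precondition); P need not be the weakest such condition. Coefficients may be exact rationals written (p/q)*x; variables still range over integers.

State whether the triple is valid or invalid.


Working backward. After the program, the postcondition ((¬((1/3)*y + (3*p - 2) > 2*n)) ∧ ((1/2)*p + (x + 3) = x + y - 4 ∨ 3*x ≥ 2*p)) ∧ (¬(n - p + 9 ≤ -7 ∧ (1/2)*x + x ≠ 2*x)) must hold; in canonical form it is (¬(3*p + (1/3)*y > 2*n + 2)) ∧ ((1/2)*p = y - 7 ∨ 3*x ≥ 2*p) ∧ (¬(n ≤ p - 16 ∧ (1/2)*x ≠ 0)).
Before y := n - 6: (¬(3*p > (5/3)*n + 4)) ∧ ((1/2)*p = n - 13 ∨ 3*x ≥ 2*p) ∧ (¬(n ≤ p - 16 ∧ (1/2)*x ≠ 0))
Before x := 2*w + 9: (¬(3*p > (5/3)*n + 4)) ∧ ((1/2)*p = n - 13 ∨ 6*w ≥ 2*p - 27) ∧ (¬(n ≤ p - 16 ∧ w ≠ -9/2))
Before n := n + n: (¬(3*p > (10/3)*n + 4)) ∧ ((1/2)*p = 2*n - 13 ∨ 6*w ≥ 2*p - 27) ∧ (¬(2*n ≤ p - 16 ∧ w ≠ -9/2))
The weakest precondition is (¬(3*p > (10/3)*n + 4)) ∧ ((1/2)*p = 2*n - 13 ∨ 6*w ≥ 2*p - 27) ∧ (¬(2*n ≤ p - 16 ∧ w ≠ -9/2)).
Check whether (¬(3*p > (10/3)*n + 4)) ∧ ((1/2)*p = 2*n - 13 ∨ 6*w ≥ 2*p - 25) ∧ (¬(2*n ≤ p - 16 ∧ w ≠ -9/2)) implies it.
Every state satisfying the precondition satisfies the weakest precondition: the implication holds.
Answer: valid


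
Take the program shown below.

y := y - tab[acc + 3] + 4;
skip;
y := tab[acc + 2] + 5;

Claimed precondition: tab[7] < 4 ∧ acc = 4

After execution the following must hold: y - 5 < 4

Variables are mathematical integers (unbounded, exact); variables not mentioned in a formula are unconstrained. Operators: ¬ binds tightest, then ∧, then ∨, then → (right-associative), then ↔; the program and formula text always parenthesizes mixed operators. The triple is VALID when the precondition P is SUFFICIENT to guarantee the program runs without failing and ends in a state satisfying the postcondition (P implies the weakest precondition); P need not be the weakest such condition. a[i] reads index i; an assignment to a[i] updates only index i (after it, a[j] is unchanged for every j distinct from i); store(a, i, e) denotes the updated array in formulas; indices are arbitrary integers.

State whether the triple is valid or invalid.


Working backward. After the program, the postcondition y - 5 < 4 must hold; in canonical form it is y < 9.
Before y := tab[acc + 2] + 5: tab[acc + 2] < 4
Before skip: tab[acc + 2] < 4
Before y := y - tab[acc + 3] + 4: tab[acc + 2] < 4
The weakest precondition is tab[acc + 2] < 4.
Check whether tab[7] < 4 ∧ acc = 4 implies it.
Countermodel: at the initial state acc = 4, tab = {[6] = 4, [7] = 0, elsewhere 0}, the precondition holds but the weakest precondition fails.
Answer: invalid


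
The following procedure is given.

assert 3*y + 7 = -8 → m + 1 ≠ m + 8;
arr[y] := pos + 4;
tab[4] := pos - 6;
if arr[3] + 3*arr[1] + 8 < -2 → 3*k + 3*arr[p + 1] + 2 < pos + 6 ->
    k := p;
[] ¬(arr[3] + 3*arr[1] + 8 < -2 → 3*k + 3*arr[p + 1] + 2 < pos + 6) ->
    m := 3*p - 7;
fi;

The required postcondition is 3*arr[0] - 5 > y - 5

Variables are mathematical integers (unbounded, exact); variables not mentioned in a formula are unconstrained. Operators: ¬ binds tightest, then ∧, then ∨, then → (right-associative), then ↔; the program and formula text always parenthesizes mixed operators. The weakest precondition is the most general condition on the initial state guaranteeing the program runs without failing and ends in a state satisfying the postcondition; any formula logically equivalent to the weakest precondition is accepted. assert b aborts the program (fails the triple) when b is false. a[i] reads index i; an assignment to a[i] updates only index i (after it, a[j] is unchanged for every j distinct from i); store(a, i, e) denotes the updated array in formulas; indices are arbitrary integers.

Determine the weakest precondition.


Working backward. After the program, the postcondition 3*arr[0] - 5 > y - 5 must hold; in canonical form it is 3*arr[0] > y.
Then branch requires 3*arr[0] > y; else branch requires 3*arr[0] > y.
Before the if: ((3*arr[1] + arr[3] < -10 → 3*arr[p + 1] + 3*k < pos + 4) → 3*arr[0] > y) ∧ ((¬(3*arr[1] + arr[3] < -10 → 3*arr[p + 1] + 3*k < pos + 4)) → 3*arr[0] > y)
Before tab[4] := pos - 6: ((3*arr[1] + arr[3] < -10 → 3*arr[p + 1] + 3*k < pos + 4) → 3*arr[0] > y) ∧ ((¬(3*arr[1] + arr[3] < -10 → 3*arr[p + 1] + 3*k < pos + 4)) → 3*arr[0] > y)
Before arr[y] := pos + 4: ((3*store(arr, y, pos + 4)[1] + store(arr, y, pos + 4)[3] < -10 → 3*store(arr, y, pos + 4)[p + 1] + 3*k < pos + 4) → 3*store(arr, y, pos + 4)[0] > y) ∧ ((¬(3*store(arr, y, pos + 4)[1] + store(arr, y, pos + 4)[3] < -10 → 3*store(arr, y, pos + 4)[p + 1] + 3*k < pos + 4)) → 3*store(arr, y, pos + 4)[0] > y)
Before assert 3*y + 7 = -8 → m + 1 ≠ m + 8: ((3*store(arr, y, pos + 4)[1] + store(arr, y, pos + 4)[3] < -10 → 3*store(arr, y, pos + 4)[p + 1] + 3*k < pos + 4) → 3*store(arr, y, pos + 4)[0] > y) ∧ ((¬(3*store(arr, y, pos + 4)[1] + store(arr, y, pos + 4)[3] < -10 → 3*store(arr, y, pos + 4)[p + 1] + 3*k < pos + 4)) → 3*store(arr, y, pos + 4)[0] > y)
Answer: WP = ((3*store(arr, y, pos + 4)[1] + store(arr, y, pos + 4)[3] < -10 → 3*store(arr, y, pos + 4)[p + 1] + 3*k < pos + 4) → 3*store(arr, y, pos + 4)[0] > y) ∧ ((¬(3*store(arr, y, pos + 4)[1] + store(arr, y, pos + 4)[3] < -10 → 3*store(arr, y, pos + 4)[p + 1] + 3*k < pos + 4)) → 3*store(arr, y, pos + 4)[0] > y)


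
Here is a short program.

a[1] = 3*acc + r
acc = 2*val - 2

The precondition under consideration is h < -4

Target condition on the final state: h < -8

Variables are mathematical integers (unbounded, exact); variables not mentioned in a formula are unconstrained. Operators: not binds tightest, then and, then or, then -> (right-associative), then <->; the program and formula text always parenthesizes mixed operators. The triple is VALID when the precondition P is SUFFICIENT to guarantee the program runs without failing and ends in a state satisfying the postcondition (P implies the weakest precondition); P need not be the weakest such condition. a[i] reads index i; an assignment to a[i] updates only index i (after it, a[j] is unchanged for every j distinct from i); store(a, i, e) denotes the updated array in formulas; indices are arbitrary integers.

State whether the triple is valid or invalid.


Working backward. After the program, h < -8 must hold.
Before acc := 2*val - 2: h < -8
Before a[1] := 3*acc + r: h < -8
The weakest precondition is h < -8.
Check whether h < -4 implies it.
Countermodel: at the initial state h = -8, the precondition holds but the weakest precondition fails.
Answer: invalid


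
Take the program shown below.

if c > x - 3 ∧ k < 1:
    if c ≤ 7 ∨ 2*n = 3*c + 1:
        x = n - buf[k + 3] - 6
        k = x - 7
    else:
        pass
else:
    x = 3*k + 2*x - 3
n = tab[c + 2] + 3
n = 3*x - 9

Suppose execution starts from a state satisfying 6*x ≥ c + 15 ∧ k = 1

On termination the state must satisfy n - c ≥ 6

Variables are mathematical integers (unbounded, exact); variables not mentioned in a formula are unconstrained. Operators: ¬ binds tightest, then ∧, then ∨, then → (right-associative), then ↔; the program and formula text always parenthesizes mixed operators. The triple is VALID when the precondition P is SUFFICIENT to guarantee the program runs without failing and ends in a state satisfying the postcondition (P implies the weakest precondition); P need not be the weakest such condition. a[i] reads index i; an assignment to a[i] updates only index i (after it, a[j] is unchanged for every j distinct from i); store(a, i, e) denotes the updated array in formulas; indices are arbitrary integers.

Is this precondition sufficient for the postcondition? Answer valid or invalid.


Working backward. After the program, the postcondition n - c ≥ 6 must hold; in canonical form it is n ≥ c + 6.
Before n := 3*x - 9: 3*x ≥ c + 15
Before n := tab[c + 2] + 3: 3*x ≥ c + 15
Then branch requires ((c ≤ 7 ∨ 2*n = 3*c + 1) → 3*n ≥ 3*buf[k + 3] + c + 33) ∧ ((¬(c ≤ 7 ∨ 2*n = 3*c + 1)) → 3*x ≥ c + 15); else branch requires 9*k + 6*x ≥ c + 24.
Before the if: ((c > x - 3 ∧ k < 1) → (((c ≤ 7 ∨ 2*n = 3*c + 1) → 3*n ≥ 3*buf[k + 3] + c + 33) ∧ ((¬(c ≤ 7 ∨ 2*n = 3*c + 1)) → 3*x ≥ c + 15))) ∧ ((¬(c > x - 3 ∧ k < 1)) → 9*k + 6*x ≥ c + 24)
The weakest precondition is ((c > x - 3 ∧ k < 1) → (((c ≤ 7 ∨ 2*n = 3*c + 1) → 3*n ≥ 3*buf[k + 3] + c + 33) ∧ ((¬(c ≤ 7 ∨ 2*n = 3*c + 1)) → 3*x ≥ c + 15))) ∧ ((¬(c > x - 3 ∧ k < 1)) → 9*k + 6*x ≥ c + 24).
Check whether 6*x ≥ c + 15 ∧ k = 1 implies it.
Every state satisfying the precondition satisfies the weakest precondition: the implication holds.
Answer: valid


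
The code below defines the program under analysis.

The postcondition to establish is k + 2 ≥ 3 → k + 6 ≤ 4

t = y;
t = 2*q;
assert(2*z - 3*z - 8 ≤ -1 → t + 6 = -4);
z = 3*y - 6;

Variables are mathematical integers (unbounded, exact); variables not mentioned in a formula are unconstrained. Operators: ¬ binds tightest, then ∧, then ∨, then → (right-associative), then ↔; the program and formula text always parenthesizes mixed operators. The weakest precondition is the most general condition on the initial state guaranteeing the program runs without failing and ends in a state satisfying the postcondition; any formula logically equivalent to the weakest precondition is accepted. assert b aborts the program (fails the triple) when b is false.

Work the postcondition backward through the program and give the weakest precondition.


Working backward. After the program, the postcondition k + 2 ≥ 3 → k + 6 ≤ 4 must hold; in canonical form it is k ≥ 1 → k ≤ -2.
Before z := 3*y - 6: k ≥ 1 → k ≤ -2
Before assert 2*z - 3*z - 8 ≤ -1 → t + 6 = -4: (z ≥ -7 → t = -10) ∧ (k ≥ 1 → k ≤ -2)
Before t := 2*q: (z ≥ -7 → 2*q = -10) ∧ (k ≥ 1 → k ≤ -2)
Before t := y: (z ≥ -7 → 2*q = -10) ∧ (k ≥ 1 → k ≤ -2)
Answer: WP = (z ≥ -7 → 2*q = -10) ∧ (k ≥ 1 → k ≤ -2)


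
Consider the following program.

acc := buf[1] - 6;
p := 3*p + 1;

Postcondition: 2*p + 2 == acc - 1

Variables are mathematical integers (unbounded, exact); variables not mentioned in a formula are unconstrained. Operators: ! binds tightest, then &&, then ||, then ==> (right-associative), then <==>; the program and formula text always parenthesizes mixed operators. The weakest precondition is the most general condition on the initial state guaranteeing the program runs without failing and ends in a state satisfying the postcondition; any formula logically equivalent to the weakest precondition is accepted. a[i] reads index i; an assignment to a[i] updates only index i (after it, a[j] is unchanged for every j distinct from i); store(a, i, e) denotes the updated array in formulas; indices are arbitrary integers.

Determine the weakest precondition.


Working backward. After the program, the postcondition 2*p + 2 == acc - 1 must hold; in canonical form it is 2*p == acc - 3.
Before p := 3*p + 1: 6*p == acc - 5
Before acc := buf[1] - 6: 6*p == buf[1] - 11
Answer: WP = 6*p == buf[1] - 11


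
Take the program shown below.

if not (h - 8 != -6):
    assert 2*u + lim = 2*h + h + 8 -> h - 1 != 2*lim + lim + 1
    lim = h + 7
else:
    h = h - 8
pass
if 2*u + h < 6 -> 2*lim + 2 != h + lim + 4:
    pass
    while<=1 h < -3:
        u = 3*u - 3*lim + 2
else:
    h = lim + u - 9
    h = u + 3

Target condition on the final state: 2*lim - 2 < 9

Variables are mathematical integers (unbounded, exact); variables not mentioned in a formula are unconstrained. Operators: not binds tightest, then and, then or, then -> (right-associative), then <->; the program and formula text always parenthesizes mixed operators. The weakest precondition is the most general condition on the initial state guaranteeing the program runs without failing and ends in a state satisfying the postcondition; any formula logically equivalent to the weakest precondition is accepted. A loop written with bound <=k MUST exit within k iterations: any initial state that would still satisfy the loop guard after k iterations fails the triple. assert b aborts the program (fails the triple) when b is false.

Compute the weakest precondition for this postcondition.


Working backward. After the program, the postcondition 2*lim - 2 < 9 must hold; in canonical form it is 2*lim < 11.
Then branch requires (h < -3 -> ((not (h < -3)) and 2*lim < 11)) and ((not (h < -3)) -> 2*lim < 11); else branch requires 2*lim < 11.
Before the if: ((h + 2*u < 6 -> lim != h + 2) -> ((h < -3 -> ((not (h < -3)) and 2*lim < 11)) and ((not (h < -3)) -> 2*lim < 11))) and ((not (h + 2*u < 6 -> lim != h + 2)) -> 2*lim < 11)
Before skip: ((h + 2*u < 6 -> lim != h + 2) -> ((h < -3 -> ((not (h < -3)) and 2*lim < 11)) and ((not (h < -3)) -> 2*lim < 11))) and ((not (h + 2*u < 6 -> lim != h + 2)) -> 2*lim < 11)
Then branch requires (lim + 2*u = 3*h + 8 -> h != 3*lim + 2) and (h < -3 -> ((not (h < -3)) and 2*h < -3)) and ((not (h < -3)) -> 2*h < -3); else branch requires ((h + 2*u < 14 -> lim != h - 6) -> ((h < 5 -> ((not (h < 5)) and 2*lim < 11)) and ((not (h < 5)) -> 2*lim < 11))) and ((not (h + 2*u < 14 -> lim != h - 6)) -> 2*lim < 11).
Before the if: ((not (h != 2)) -> ((lim + 2*u = 3*h + 8 -> h != 3*lim + 2) and (h < -3 -> ((not (h < -3)) and 2*h < -3)) and ((not (h < -3)) -> 2*h < -3))) and (h != 2 -> (((h + 2*u < 14 -> lim != h - 6) -> ((h < 5 -> ((not (h < 5)) and 2*lim < 11)) and ((not (h < 5)) -> 2*lim < 11))) and ((not (h + 2*u < 14 -> lim != h - 6)) -> 2*lim < 11)))
Answer: WP = ((not (h != 2)) -> ((lim + 2*u = 3*h + 8 -> h != 3*lim + 2) and (h < -3 -> ((not (h < -3)) and 2*h < -3)) and ((not (h < -3)) -> 2*h < -3))) and (h != 2 -> (((h + 2*u < 14 -> lim != h - 6) -> ((h < 5 -> ((not (h < 5)) and 2*lim < 11)) and ((not (h < 5)) -> 2*lim < 11))) and ((not (h + 2*u < 14 -> lim != h - 6)) -> 2*lim < 11)))


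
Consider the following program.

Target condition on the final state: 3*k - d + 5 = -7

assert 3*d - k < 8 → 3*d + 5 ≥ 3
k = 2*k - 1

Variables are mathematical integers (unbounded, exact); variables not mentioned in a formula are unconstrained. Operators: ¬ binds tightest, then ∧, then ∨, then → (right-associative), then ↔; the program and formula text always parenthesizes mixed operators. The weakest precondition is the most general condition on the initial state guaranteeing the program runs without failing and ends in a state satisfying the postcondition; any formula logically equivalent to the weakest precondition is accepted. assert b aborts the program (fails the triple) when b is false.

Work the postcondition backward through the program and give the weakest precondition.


Working backward. After the program, the postcondition 3*k - d + 5 = -7 must hold; in canonical form it is 3*k = d - 12.
Before k := 2*k - 1: 6*k = d - 9
Before assert 3*d - k < 8 → 3*d + 5 ≥ 3: (3*d < k + 8 → 3*d ≥ -2) ∧ 6*k = d - 9
Answer: WP = (3*d < k + 8 → 3*d ≥ -2) ∧ 6*k = d - 9


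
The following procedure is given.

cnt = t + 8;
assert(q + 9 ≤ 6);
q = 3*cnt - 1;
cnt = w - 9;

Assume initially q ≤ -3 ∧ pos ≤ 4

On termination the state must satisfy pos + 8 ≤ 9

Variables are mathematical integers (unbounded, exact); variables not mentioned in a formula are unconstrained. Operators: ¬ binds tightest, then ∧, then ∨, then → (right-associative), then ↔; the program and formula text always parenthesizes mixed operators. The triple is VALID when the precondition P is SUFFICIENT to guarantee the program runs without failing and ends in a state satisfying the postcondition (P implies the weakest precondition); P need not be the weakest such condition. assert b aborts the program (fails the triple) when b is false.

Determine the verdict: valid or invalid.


Working backward. After the program, the postcondition pos + 8 ≤ 9 must hold; in canonical form it is pos ≤ 1.
Before cnt := w - 9: pos ≤ 1
Before q := 3*cnt - 1: pos ≤ 1
Before assert q + 9 ≤ 6: q ≤ -3 ∧ pos ≤ 1
Before cnt := t + 8: q ≤ -3 ∧ pos ≤ 1
The weakest precondition is q ≤ -3 ∧ pos ≤ 1.
Check whether q ≤ -3 ∧ pos ≤ 4 implies it.
Countermodel: at the initial state pos = 2, q = -3, the precondition holds but the weakest precondition fails.
Answer: invalid


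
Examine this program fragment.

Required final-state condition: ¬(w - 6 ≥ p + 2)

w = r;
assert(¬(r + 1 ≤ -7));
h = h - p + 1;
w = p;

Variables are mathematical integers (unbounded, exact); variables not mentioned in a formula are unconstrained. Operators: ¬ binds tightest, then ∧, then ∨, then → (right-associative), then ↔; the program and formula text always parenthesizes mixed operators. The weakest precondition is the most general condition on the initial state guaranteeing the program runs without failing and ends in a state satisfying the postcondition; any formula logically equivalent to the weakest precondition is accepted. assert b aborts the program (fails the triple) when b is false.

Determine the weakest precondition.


Working backward. After the program, the postcondition ¬(w - 6 ≥ p + 2) must hold; in canonical form it is ¬(w ≥ p + 8).
Before w := p: true
Before h := h - p + 1: true
Before assert ¬(r + 1 ≤ -7): ¬(r ≤ -8)
Before w := r: ¬(r ≤ -8)
Answer: WP = ¬(r ≤ -8)


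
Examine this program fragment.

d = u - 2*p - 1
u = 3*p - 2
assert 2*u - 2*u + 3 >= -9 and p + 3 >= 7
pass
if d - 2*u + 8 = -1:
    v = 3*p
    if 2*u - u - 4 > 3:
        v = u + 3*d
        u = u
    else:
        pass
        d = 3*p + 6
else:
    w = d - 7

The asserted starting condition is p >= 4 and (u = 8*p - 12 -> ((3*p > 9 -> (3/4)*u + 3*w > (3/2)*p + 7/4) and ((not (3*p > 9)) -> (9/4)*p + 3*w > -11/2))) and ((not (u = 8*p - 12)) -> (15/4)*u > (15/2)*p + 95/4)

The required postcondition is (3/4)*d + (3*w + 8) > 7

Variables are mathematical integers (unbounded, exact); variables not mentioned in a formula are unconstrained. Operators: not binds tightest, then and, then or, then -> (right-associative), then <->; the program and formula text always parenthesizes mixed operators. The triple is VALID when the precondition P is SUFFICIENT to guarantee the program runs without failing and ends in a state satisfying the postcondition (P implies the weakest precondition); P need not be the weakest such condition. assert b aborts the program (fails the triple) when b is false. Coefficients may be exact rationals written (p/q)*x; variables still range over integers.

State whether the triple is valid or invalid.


Working backward. After the program, the postcondition (3/4)*d + (3*w + 8) > 7 must hold; in canonical form it is (3/4)*d + 3*w > -1.
Then branch requires (u > 7 -> (3/4)*d + 3*w > -1) and ((not (u > 7)) -> (9/4)*p + 3*w > -11/2); else branch requires (15/4)*d > 20.
Before the if: (d = 2*u - 9 -> ((u > 7 -> (3/4)*d + 3*w > -1) and ((not (u > 7)) -> (9/4)*p + 3*w > -11/2))) and ((not (d = 2*u - 9)) -> (15/4)*d > 20)
Before skip: (d = 2*u - 9 -> ((u > 7 -> (3/4)*d + 3*w > -1) and ((not (u > 7)) -> (9/4)*p + 3*w > -11/2))) and ((not (d = 2*u - 9)) -> (15/4)*d > 20)
Before assert 2*u - 2*u + 3 >= -9 and p + 3 >= 7: p >= 4 and (d = 2*u - 9 -> ((u > 7 -> (3/4)*d + 3*w > -1) and ((not (u > 7)) -> (9/4)*p + 3*w > -11/2))) and ((not (d = 2*u - 9)) -> (15/4)*d > 20)
Before u := 3*p - 2: p >= 4 and (d = 6*p - 13 -> ((3*p > 9 -> (3/4)*d + 3*w > -1) and ((not (3*p > 9)) -> (9/4)*p + 3*w > -11/2))) and ((not (d = 6*p - 13)) -> (15/4)*d > 20)
Before d := u - 2*p - 1: p >= 4 and (u = 8*p - 12 -> ((3*p > 9 -> (3/4)*u + 3*w > (3/2)*p - 1/4) and ((not (3*p > 9)) -> (9/4)*p + 3*w > -11/2))) and ((not (u = 8*p - 12)) -> (15/4)*u > (15/2)*p + 95/4)
The weakest precondition is p >= 4 and (u = 8*p - 12 -> ((3*p > 9 -> (3/4)*u + 3*w > (3/2)*p - 1/4) and ((not (3*p > 9)) -> (9/4)*p + 3*w > -11/2))) and ((not (u = 8*p - 12)) -> (15/4)*u > (15/2)*p + 95/4).
Check whether p >= 4 and (u = 8*p - 12 -> ((3*p > 9 -> (3/4)*u + 3*w > (3/2)*p + 7/4) and ((not (3*p > 9)) -> (9/4)*p + 3*w > -11/2))) and ((not (u = 8*p - 12)) -> (15/4)*u > (15/2)*p + 95/4) implies it.
Every state satisfying the precondition satisfies the weakest precondition: the implication holds.
Answer: valid


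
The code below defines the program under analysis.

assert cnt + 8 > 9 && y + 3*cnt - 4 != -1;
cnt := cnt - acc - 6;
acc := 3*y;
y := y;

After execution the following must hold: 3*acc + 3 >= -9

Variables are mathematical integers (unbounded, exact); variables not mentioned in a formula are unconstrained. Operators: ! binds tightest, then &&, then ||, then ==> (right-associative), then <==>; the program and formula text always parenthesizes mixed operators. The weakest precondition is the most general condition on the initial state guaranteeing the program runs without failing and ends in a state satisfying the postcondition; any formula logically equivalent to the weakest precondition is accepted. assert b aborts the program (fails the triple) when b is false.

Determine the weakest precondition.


Working backward. After the program, the postcondition 3*acc + 3 >= -9 must hold; in canonical form it is 3*acc >= -12.
Before y := y: 3*acc >= -12
Before acc := 3*y: 9*y >= -12
Before cnt := cnt - acc - 6: 9*y >= -12
Before assert cnt + 8 > 9 && y + 3*cnt - 4 != -1: cnt > 1 && 3*cnt + y != 3 && 9*y >= -12
Answer: WP = cnt > 1 && 3*cnt + y != 3 && 9*y >= -12
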